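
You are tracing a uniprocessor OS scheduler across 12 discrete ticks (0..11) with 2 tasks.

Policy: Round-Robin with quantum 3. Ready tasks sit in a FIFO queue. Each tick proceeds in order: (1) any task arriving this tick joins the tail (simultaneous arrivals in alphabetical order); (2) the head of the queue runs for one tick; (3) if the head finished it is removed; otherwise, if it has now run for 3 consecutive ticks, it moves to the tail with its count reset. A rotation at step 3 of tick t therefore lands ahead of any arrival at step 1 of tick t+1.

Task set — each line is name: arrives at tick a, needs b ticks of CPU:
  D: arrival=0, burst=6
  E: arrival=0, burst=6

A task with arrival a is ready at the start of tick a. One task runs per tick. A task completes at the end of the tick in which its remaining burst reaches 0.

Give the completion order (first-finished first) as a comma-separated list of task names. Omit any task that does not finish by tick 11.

t=0: queue=[D,E] q_used=0 → run D
t=1: queue=[D,E] q_used=1 → run D
t=2: queue=[D,E] q_used=2 → run D
t=3: queue=[E,D] q_used=0 → run E
t=4: queue=[E,D] q_used=1 → run E
t=5: queue=[E,D] q_used=2 → run E
t=6: queue=[D,E] q_used=0 → run D
t=7: queue=[D,E] q_used=1 → run D
t=8: queue=[D,E] q_used=2 → run D
t=9: queue=[E] q_used=0 → run E
t=10: queue=[E] q_used=1 → run E
t=11: queue=[E] q_used=2 → run E

completion order = D, E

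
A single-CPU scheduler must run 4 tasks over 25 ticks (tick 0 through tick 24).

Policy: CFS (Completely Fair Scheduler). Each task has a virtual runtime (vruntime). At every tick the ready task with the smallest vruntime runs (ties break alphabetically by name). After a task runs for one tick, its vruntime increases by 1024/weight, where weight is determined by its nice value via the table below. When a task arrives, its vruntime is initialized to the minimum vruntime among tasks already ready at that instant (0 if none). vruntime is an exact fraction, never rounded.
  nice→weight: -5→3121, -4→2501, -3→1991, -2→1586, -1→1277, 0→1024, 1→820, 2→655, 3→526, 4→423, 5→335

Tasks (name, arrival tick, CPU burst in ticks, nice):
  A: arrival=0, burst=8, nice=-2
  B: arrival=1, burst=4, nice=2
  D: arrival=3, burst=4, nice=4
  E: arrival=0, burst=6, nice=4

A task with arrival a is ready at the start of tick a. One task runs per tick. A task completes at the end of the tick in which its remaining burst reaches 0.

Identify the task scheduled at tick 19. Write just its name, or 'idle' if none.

running at tick 19 = D

t=0: vr[A=0 E=0] → run A
t=1: vr[A=512/793 B=0 E=0] → run B
t=2: vr[A=512/793 B=1024/655 E=0] → run E
t=3: vr[A=512/793 B=1024/655 D=512/793 E=1024/423] → run A
t=4: vr[A=1024/793 B=1024/655 D=512/793 E=1024/423] → run D
t=5: vr[A=1024/793 B=1024/655 D=1028608/335439 E=1024/423] → run A
t=6: vr[A=1536/793 B=1024/655 D=1028608/335439 E=1024/423] → run B
t=7: vr[A=1536/793 B=2048/655 D=1028608/335439 E=1024/423] → run A
t=8: vr[A=2048/793 B=2048/655 D=1028608/335439 E=1024/423] → run E
t=9: vr[A=2048/793 B=2048/655 D=1028608/335439 E=2048/423] → run A
t=10: vr[A=2560/793 B=2048/655 D=1028608/335439 E=2048/423] → run D
t=11: vr[A=2560/793 B=2048/655 D=1840640/335439 E=2048/423] → run B
t=12: vr[A=2560/793 B=3072/655 D=1840640/335439 E=2048/423] → run A
t=13: vr[A=3072/793 B=3072/655 D=1840640/335439 E=2048/423] → run A
t=14: vr[A=3584/793 B=3072/655 D=1840640/335439 E=2048/423] → run A
t=15: vr[B=3072/655 D=1840640/335439 E=2048/423] → run B
t=16: vr[D=1840640/335439 E=2048/423] → run E
t=17: vr[D=1840640/335439 E=1024/141] → run D
t=18: vr[D=884224/111813 E=1024/141] → run E
t=19: vr[D=884224/111813 E=4096/423] → run D
t=20: vr[E=4096/423] → run E
t=21: vr[E=5120/423] → run E
t=22: (idle)
t=23: (idle)
t=24: (idle)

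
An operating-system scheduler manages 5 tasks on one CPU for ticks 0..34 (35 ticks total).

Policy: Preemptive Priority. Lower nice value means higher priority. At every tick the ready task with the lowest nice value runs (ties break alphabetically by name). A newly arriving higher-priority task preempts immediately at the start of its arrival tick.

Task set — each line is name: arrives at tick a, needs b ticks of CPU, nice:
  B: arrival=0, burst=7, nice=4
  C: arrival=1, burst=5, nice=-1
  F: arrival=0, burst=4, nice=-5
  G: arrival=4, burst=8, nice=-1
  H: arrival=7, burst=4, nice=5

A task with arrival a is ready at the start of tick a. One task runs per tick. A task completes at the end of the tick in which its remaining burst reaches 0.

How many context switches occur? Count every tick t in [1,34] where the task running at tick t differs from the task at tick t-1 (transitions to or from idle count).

t=0: ready={B,F} → run F
t=1: ready={B,C,F} → run F
t=2: ready={B,C,F} → run F
t=3: ready={B,C,F} → run F
t=4: ready={B,C,G} → run C
t=5: ready={B,C,G} → run C
t=6: ready={B,C,G} → run C
t=7: ready={B,C,G,H} → run C
t=8: ready={B,C,G,H} → run C
t=9: ready={B,G,H} → run G
t=10: ready={B,G,H} → run G
t=11: ready={B,G,H} → run G
t=12: ready={B,G,H} → run G
t=13: ready={B,G,H} → run G
t=14: ready={B,G,H} → run G
t=15: ready={B,G,H} → run G
t=16: ready={B,G,H} → run G
t=17: ready={B,H} → run B
t=18: ready={B,H} → run B
t=19: ready={B,H} → run B
t=20: ready={B,H} → run B
t=21: ready={B,H} → run B
t=22: ready={B,H} → run B
t=23: ready={B,H} → run B
t=24: ready={H} → run H
t=25: ready={H} → run H
t=26: ready={H} → run H
t=27: ready={H} → run H
t=28: (idle)
t=29: (idle)
t=30: (idle)
t=31: (idle)
t=32: (idle)
t=33: (idle)
t=34: (idle)

context switches = 5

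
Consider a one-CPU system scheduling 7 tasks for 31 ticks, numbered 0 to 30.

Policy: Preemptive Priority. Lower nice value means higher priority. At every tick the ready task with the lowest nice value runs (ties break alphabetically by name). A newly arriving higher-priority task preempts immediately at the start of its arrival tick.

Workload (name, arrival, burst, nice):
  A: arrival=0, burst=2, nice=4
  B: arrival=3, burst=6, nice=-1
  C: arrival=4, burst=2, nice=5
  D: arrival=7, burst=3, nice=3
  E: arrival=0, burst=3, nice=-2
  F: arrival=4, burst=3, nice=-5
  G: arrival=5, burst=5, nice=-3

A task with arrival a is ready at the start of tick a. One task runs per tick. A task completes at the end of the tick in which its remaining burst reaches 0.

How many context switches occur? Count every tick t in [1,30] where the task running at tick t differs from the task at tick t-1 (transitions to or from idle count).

t=0: ready={A,E} → run E
t=1: ready={A,E} → run E
t=2: ready={A,E} → run E
t=3: ready={A,B} → run B
t=4: ready={A,B,C,F} → run F
t=5: ready={A,B,C,F,G} → run F
t=6: ready={A,B,C,F,G} → run F
t=7: ready={A,B,C,D,G} → run G
t=8: ready={A,B,C,D,G} → run G
t=9: ready={A,B,C,D,G} → run G
t=10: ready={A,B,C,D,G} → run G
t=11: ready={A,B,C,D,G} → run G
t=12: ready={A,B,C,D} → run B
t=13: ready={A,B,C,D} → run B
t=14: ready={A,B,C,D} → run B
t=15: ready={A,B,C,D} → run B
t=16: ready={A,B,C,D} → run B
t=17: ready={A,C,D} → run D
t=18: ready={A,C,D} → run D
t=19: ready={A,C,D} → run D
t=20: ready={A,C} → run A
t=21: ready={A,C} → run A
t=22: ready={C} → run C
t=23: ready={C} → run C
t=24: (idle)
t=25: (idle)
t=26: (idle)
t=27: (idle)
t=28: (idle)
t=29: (idle)
t=30: (idle)

context switches = 8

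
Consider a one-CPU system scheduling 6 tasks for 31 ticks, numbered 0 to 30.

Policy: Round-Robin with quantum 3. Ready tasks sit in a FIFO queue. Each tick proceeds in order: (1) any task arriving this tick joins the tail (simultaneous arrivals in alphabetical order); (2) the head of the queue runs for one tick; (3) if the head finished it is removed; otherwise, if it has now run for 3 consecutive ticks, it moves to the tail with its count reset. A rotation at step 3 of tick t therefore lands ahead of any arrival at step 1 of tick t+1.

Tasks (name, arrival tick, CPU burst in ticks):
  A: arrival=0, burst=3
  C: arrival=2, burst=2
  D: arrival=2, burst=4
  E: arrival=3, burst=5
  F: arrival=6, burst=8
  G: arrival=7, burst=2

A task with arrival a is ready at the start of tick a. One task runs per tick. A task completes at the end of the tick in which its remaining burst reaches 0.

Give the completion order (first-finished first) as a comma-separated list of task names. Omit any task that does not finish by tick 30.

completion order = A, C, G, D, E, F

t=0: queue=[A] q_used=0 → run A
t=1: queue=[A] q_used=1 → run A
t=2: queue=[A,C,D] q_used=2 → run A
t=3: queue=[C,D,E] q_used=0 → run C
t=4: queue=[C,D,E] q_used=1 → run C
t=5: queue=[D,E] q_used=0 → run D
t=6: queue=[D,E,F] q_used=1 → run D
t=7: queue=[D,E,F,G] q_used=2 → run D
t=8: queue=[E,F,G,D] q_used=0 → run E
t=9: queue=[E,F,G,D] q_used=1 → run E
t=10: queue=[E,F,G,D] q_used=2 → run E
t=11: queue=[F,G,D,E] q_used=0 → run F
t=12: queue=[F,G,D,E] q_used=1 → run F
t=13: queue=[F,G,D,E] q_used=2 → run F
t=14: queue=[G,D,E,F] q_used=0 → run G
t=15: queue=[G,D,E,F] q_used=1 → run G
t=16: queue=[D,E,F] q_used=0 → run D
t=17: queue=[E,F] q_used=0 → run E
t=18: queue=[E,F] q_used=1 → run E
t=19: queue=[F] q_used=0 → run F
t=20: queue=[F] q_used=1 → run F
t=21: queue=[F] q_used=2 → run F
t=22: queue=[F] q_used=0 → run F
t=23: queue=[F] q_used=1 → run F
t=24: (idle)
t=25: (idle)
t=26: (idle)
t=27: (idle)
t=28: (idle)
t=29: (idle)
t=30: (idle)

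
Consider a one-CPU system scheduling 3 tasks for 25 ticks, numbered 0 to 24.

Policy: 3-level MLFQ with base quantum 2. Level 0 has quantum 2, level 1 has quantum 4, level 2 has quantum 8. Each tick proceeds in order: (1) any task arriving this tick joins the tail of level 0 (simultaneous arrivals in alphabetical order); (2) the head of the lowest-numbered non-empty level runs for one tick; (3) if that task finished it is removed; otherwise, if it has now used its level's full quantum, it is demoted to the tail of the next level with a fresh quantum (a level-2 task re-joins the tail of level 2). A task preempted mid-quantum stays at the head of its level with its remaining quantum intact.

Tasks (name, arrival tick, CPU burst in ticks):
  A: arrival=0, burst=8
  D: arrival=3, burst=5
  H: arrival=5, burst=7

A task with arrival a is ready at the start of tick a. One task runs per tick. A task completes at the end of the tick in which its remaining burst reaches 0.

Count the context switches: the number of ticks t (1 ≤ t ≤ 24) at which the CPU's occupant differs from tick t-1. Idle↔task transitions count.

t=0: L0/L1/L2 = A/-/- → run A
t=1: L0/L1/L2 = A/-/- → run A
t=2: L0/L1/L2 = -/A/- → run A
t=3: L0/L1/L2 = D/A/- → run D
t=4: L0/L1/L2 = D/A/- → run D
t=5: L0/L1/L2 = H/AD/- → run H
t=6: L0/L1/L2 = H/AD/- → run H
t=7: L0/L1/L2 = -/ADH/- → run A
t=8: L0/L1/L2 = -/ADH/- → run A
t=9: L0/L1/L2 = -/ADH/- → run A
t=10: L0/L1/L2 = -/DH/A → run D
t=11: L0/L1/L2 = -/DH/A → run D
t=12: L0/L1/L2 = -/DH/A → run D
t=13: L0/L1/L2 = -/H/A → run H
t=14: L0/L1/L2 = -/H/A → run H
t=15: L0/L1/L2 = -/H/A → run H
t=16: L0/L1/L2 = -/H/A → run H
t=17: L0/L1/L2 = -/-/AH → run A
t=18: L0/L1/L2 = -/-/AH → run A
t=19: L0/L1/L2 = -/-/H → run H
t=20: (idle)
t=21: (idle)
t=22: (idle)
t=23: (idle)
t=24: (idle)

context switches = 8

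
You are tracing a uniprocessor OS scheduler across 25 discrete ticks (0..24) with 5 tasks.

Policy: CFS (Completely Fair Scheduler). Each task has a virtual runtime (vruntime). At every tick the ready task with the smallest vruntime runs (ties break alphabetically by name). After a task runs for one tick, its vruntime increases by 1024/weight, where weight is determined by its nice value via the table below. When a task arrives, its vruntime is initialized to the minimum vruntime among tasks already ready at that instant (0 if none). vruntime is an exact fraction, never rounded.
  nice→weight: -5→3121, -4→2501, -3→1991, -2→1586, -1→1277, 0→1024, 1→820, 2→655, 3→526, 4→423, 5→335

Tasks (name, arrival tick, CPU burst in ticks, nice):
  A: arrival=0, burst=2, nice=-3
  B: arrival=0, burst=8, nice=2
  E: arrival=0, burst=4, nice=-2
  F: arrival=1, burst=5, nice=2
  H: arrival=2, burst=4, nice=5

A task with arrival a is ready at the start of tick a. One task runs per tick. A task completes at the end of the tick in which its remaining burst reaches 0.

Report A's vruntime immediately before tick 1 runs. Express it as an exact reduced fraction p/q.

t=0: vr[A=0 B=0 E=0] → run A
t=1: vr[A=1024/1991 B=0 E=0 F=0] → run B
t=2: vr[A=1024/1991 B=1024/655 E=0 F=0 H=0] → run E
t=3: vr[A=1024/1991 B=1024/655 E=512/793 F=0 H=0] → run F
t=4: vr[A=1024/1991 B=1024/655 E=512/793 F=1024/655 H=0] → run H
t=5: vr[A=1024/1991 B=1024/655 E=512/793 F=1024/655 H=1024/335] → run A
t=6: vr[B=1024/655 E=512/793 F=1024/655 H=1024/335] → run E
t=7: vr[B=1024/655 E=1024/793 F=1024/655 H=1024/335] → run E
t=8: vr[B=1024/655 E=1536/793 F=1024/655 H=1024/335] → run B
t=9: vr[B=2048/655 E=1536/793 F=1024/655 H=1024/335] → run F
t=10: vr[B=2048/655 E=1536/793 F=2048/655 H=1024/335] → run E
t=11: vr[B=2048/655 F=2048/655 H=1024/335] → run H
t=12: vr[B=2048/655 F=2048/655 H=2048/335] → run B
t=13: vr[B=3072/655 F=2048/655 H=2048/335] → run F
t=14: vr[B=3072/655 F=3072/655 H=2048/335] → run B
t=15: vr[B=4096/655 F=3072/655 H=2048/335] → run F
t=16: vr[B=4096/655 F=4096/655 H=2048/335] → run H
t=17: vr[B=4096/655 F=4096/655 H=3072/335] → run B
t=18: vr[B=1024/131 F=4096/655 H=3072/335] → run F
t=19: vr[B=1024/131 H=3072/335] → run B
t=20: vr[B=6144/655 H=3072/335] → run H
t=21: vr[B=6144/655] → run B
t=22: vr[B=7168/655] → run B
t=23: (idle)
t=24: (idle)

vruntime(A, start of tick 1) = 1024/1991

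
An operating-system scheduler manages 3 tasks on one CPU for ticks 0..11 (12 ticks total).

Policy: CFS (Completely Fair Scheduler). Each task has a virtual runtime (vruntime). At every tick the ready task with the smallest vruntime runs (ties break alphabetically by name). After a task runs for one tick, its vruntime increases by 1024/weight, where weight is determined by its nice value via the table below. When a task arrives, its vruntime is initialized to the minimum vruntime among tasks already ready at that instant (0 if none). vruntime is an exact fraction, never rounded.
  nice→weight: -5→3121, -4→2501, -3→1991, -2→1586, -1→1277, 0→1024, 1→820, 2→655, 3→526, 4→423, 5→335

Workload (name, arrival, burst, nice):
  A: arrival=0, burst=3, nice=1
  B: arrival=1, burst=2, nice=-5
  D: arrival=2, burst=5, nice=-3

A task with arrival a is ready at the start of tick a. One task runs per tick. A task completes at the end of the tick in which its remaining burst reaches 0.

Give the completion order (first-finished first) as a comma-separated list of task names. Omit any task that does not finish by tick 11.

completion order = B, A, D

t=0: vr[A=0] → run A
t=1: vr[A=256/205 B=256/205] → run A
t=2: vr[A=512/205 B=256/205 D=256/205] → run B
t=3: vr[A=512/205 B=1008896/639805 D=256/205] → run D
t=4: vr[A=512/205 B=1008896/639805 D=719616/408155] → run B
t=5: vr[A=512/205 D=719616/408155] → run D
t=6: vr[A=512/205 D=929536/408155] → run D
t=7: vr[A=512/205 D=1139456/408155] → run A
t=8: vr[D=1139456/408155] → run D
t=9: vr[D=1349376/408155] → run D
t=10: (idle)
t=11: (idle)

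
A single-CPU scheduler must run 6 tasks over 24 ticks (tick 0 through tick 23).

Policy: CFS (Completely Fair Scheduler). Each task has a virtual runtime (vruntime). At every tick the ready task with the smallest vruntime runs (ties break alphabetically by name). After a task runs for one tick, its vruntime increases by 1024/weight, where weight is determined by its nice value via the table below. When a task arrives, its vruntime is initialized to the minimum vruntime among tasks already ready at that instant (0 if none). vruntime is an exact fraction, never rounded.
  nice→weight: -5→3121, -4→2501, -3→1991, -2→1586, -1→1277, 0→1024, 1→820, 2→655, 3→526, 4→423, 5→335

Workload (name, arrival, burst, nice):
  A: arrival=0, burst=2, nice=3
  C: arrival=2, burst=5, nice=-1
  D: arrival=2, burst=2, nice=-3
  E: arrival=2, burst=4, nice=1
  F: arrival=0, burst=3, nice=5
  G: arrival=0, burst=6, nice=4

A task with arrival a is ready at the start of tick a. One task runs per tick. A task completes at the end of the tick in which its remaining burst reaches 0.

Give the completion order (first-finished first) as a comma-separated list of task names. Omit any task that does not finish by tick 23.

completion order = D, A, C, E, F, G

t=0: vr[A=0 F=0 G=0] → run A
t=1: vr[A=512/263 F=0 G=0] → run F
t=2: vr[A=512/263 C=0 D=0 E=0 F=1024/335 G=0] → run C
t=3: vr[A=512/263 C=1024/1277 D=0 E=0 F=1024/335 G=0] → run D
t=4: vr[A=512/263 C=1024/1277 D=1024/1991 E=0 F=1024/335 G=0] → run E
t=5: vr[A=512/263 C=1024/1277 D=1024/1991 E=256/205 F=1024/335 G=0] → run G
t=6: vr[A=512/263 C=1024/1277 D=1024/1991 E=256/205 F=1024/335 G=1024/423] → run D
t=7: vr[A=512/263 C=1024/1277 E=256/205 F=1024/335 G=1024/423] → run C
t=8: vr[A=512/263 C=2048/1277 E=256/205 F=1024/335 G=1024/423] → run E
t=9: vr[A=512/263 C=2048/1277 E=512/205 F=1024/335 G=1024/423] → run C
t=10: vr[A=512/263 C=3072/1277 E=512/205 F=1024/335 G=1024/423] → run A
t=11: vr[C=3072/1277 E=512/205 F=1024/335 G=1024/423] → run C
t=12: vr[C=4096/1277 E=512/205 F=1024/335 G=1024/423] → run G
t=13: vr[C=4096/1277 E=512/205 F=1024/335 G=2048/423] → run E
t=14: vr[C=4096/1277 E=768/205 F=1024/335 G=2048/423] → run F
t=15: vr[C=4096/1277 E=768/205 F=2048/335 G=2048/423] → run C
t=16: vr[E=768/205 F=2048/335 G=2048/423] → run E
t=17: vr[F=2048/335 G=2048/423] → run G
t=18: vr[F=2048/335 G=1024/141] → run F
t=19: vr[G=1024/141] → run G
t=20: vr[G=4096/423] → run G
t=21: vr[G=5120/423] → run G
t=22: (idle)
t=23: (idle)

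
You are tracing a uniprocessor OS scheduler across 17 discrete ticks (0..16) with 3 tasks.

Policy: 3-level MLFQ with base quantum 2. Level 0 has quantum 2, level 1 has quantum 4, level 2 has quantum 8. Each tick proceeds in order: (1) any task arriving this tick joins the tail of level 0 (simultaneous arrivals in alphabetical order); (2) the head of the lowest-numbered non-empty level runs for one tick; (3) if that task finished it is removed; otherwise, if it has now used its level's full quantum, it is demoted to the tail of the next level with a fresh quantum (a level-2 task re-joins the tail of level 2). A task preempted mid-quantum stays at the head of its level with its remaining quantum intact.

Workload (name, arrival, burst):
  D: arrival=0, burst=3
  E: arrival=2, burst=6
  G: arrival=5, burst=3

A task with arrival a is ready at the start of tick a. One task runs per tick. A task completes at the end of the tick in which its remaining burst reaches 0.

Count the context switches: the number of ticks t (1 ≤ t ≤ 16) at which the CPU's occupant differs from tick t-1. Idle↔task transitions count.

t=0: L0/L1/L2 = D/-/- → run D
t=1: L0/L1/L2 = D/-/- → run D
t=2: L0/L1/L2 = E/D/- → run E
t=3: L0/L1/L2 = E/D/- → run E
t=4: L0/L1/L2 = -/DE/- → run D
t=5: L0/L1/L2 = G/E/- → run G
t=6: L0/L1/L2 = G/E/- → run G
t=7: L0/L1/L2 = -/EG/- → run E
t=8: L0/L1/L2 = -/EG/- → run E
t=9: L0/L1/L2 = -/EG/- → run E
t=10: L0/L1/L2 = -/EG/- → run E
t=11: L0/L1/L2 = -/G/- → run G
t=12: (idle)
t=13: (idle)
t=14: (idle)
t=15: (idle)
t=16: (idle)

context switches = 6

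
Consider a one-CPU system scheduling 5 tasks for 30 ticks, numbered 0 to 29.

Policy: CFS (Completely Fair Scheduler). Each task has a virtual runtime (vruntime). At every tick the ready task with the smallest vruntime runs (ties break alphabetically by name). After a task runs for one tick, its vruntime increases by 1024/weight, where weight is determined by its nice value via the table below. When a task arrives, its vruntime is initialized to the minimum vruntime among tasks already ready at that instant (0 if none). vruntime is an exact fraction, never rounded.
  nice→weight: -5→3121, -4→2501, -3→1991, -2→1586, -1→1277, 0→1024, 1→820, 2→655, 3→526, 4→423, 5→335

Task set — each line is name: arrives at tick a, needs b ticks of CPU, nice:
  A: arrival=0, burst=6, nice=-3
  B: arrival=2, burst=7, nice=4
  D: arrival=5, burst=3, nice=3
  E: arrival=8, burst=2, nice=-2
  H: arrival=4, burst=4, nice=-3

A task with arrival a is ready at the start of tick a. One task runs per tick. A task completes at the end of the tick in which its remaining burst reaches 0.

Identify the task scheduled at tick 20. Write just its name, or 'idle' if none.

t=0: vr[A=0] → run A
t=1: vr[A=1024/1991] → run A
t=2: vr[A=2048/1991 B=2048/1991] → run A
t=3: vr[A=3072/1991 B=2048/1991] → run B
t=4: vr[A=3072/1991 B=2905088/842193 H=3072/1991] → run A
t=5: vr[A=4096/1991 B=2905088/842193 D=3072/1991 H=3072/1991] → run D
t=6: vr[A=4096/1991 B=2905088/842193 D=1827328/523633 H=3072/1991] → run H
t=7: vr[A=4096/1991 B=2905088/842193 D=1827328/523633 H=4096/1991] → run A
t=8: vr[A=5120/1991 B=2905088/842193 D=1827328/523633 E=4096/1991 H=4096/1991] → run E
t=9: vr[A=5120/1991 B=2905088/842193 D=1827328/523633 E=4267520/1578863 H=4096/1991] → run H
t=10: vr[A=5120/1991 B=2905088/842193 D=1827328/523633 E=4267520/1578863 H=5120/1991] → run A
t=11: vr[B=2905088/842193 D=1827328/523633 E=4267520/1578863 H=5120/1991] → run H
t=12: vr[B=2905088/842193 D=1827328/523633 E=4267520/1578863 H=6144/1991] → run E
t=13: vr[B=2905088/842193 D=1827328/523633 H=6144/1991] → run H
t=14: vr[B=2905088/842193 D=1827328/523633] → run B
t=15: vr[B=4943872/842193 D=1827328/523633] → run D
t=16: vr[B=4943872/842193 D=2846720/523633] → run D
t=17: vr[B=4943872/842193] → run B
t=18: vr[B=2327552/280731] → run B
t=19: vr[B=9021440/842193] → run B
t=20: vr[B=11060224/842193] → run B
t=21: vr[B=4366336/280731] → run B
t=22: (idle)
t=23: (idle)
t=24: (idle)
t=25: (idle)
t=26: (idle)
t=27: (idle)
t=28: (idle)
t=29: (idle)

running at tick 20 = B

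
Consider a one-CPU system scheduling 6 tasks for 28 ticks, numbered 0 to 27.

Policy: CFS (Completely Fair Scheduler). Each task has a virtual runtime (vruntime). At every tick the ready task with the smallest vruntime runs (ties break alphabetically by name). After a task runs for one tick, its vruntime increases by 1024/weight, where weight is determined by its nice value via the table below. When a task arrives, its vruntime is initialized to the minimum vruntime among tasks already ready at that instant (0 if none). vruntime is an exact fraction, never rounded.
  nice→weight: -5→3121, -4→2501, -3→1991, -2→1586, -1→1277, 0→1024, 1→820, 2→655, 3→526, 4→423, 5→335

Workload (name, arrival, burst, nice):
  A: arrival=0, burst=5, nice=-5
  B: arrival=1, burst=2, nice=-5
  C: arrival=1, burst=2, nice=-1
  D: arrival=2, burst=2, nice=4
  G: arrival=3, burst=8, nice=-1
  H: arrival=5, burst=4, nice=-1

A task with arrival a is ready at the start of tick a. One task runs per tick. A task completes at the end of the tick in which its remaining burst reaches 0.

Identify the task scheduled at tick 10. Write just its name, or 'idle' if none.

running at tick 10 = C

t=0: vr[A=0] → run A
t=1: vr[A=1024/3121 B=1024/3121 C=1024/3121] → run A
t=2: vr[A=2048/3121 B=1024/3121 C=1024/3121 D=1024/3121] → run B
t=3: vr[A=2048/3121 B=2048/3121 C=1024/3121 D=1024/3121 G=1024/3121] → run C
t=4: vr[A=2048/3121 B=2048/3121 C=4503552/3985517 D=1024/3121 G=1024/3121] → run D
t=5: vr[A=2048/3121 B=2048/3121 C=4503552/3985517 D=3629056/1320183 G=1024/3121 H=1024/3121] → run G
t=6: vr[A=2048/3121 B=2048/3121 C=4503552/3985517 D=3629056/1320183 G=4503552/3985517 H=1024/3121] → run H
t=7: vr[A=2048/3121 B=2048/3121 C=4503552/3985517 D=3629056/1320183 G=4503552/3985517 H=4503552/3985517] → run A
t=8: vr[A=3072/3121 B=2048/3121 C=4503552/3985517 D=3629056/1320183 G=4503552/3985517 H=4503552/3985517] → run B
t=9: vr[A=3072/3121 C=4503552/3985517 D=3629056/1320183 G=4503552/3985517 H=4503552/3985517] → run A
t=10: vr[A=4096/3121 C=4503552/3985517 D=3629056/1320183 G=4503552/3985517 H=4503552/3985517] → run C
t=11: vr[A=4096/3121 D=3629056/1320183 G=4503552/3985517 H=4503552/3985517] → run G
t=12: vr[A=4096/3121 D=3629056/1320183 G=7699456/3985517 H=4503552/3985517] → run H
t=13: vr[A=4096/3121 D=3629056/1320183 G=7699456/3985517 H=7699456/3985517] → run A
t=14: vr[D=3629056/1320183 G=7699456/3985517 H=7699456/3985517] → run G
t=15: vr[D=3629056/1320183 G=10895360/3985517 H=7699456/3985517] → run H
t=16: vr[D=3629056/1320183 G=10895360/3985517 H=10895360/3985517] → run G
t=17: vr[D=3629056/1320183 G=14091264/3985517 H=10895360/3985517] → run H
t=18: vr[D=3629056/1320183 G=14091264/3985517] → run D
t=19: vr[G=14091264/3985517] → run G
t=20: vr[G=17287168/3985517] → run G
t=21: vr[G=20483072/3985517] → run G
t=22: vr[G=23678976/3985517] → run G
t=23: (idle)
t=24: (idle)
t=25: (idle)
t=26: (idle)
t=27: (idle)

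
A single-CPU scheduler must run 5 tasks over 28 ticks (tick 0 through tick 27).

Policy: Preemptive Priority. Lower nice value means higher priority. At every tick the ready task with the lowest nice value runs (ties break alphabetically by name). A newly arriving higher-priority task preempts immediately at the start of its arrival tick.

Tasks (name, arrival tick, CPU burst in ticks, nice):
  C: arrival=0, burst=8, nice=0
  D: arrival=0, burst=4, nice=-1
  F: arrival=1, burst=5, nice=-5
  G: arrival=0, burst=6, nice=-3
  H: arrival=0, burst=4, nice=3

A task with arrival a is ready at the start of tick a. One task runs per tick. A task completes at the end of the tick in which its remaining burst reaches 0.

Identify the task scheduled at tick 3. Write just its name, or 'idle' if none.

running at tick 3 = F

t=0: ready={C,D,G,H} → run G
t=1: ready={C,D,F,G,H} → run F
t=2: ready={C,D,F,G,H} → run F
t=3: ready={C,D,F,G,H} → run F
t=4: ready={C,D,F,G,H} → run F
t=5: ready={C,D,F,G,H} → run F
t=6: ready={C,D,G,H} → run G
t=7: ready={C,D,G,H} → run G
t=8: ready={C,D,G,H} → run G
t=9: ready={C,D,G,H} → run G
t=10: ready={C,D,G,H} → run G
t=11: ready={C,D,H} → run D
t=12: ready={C,D,H} → run D
t=13: ready={C,D,H} → run D
t=14: ready={C,D,H} → run D
t=15: ready={C,H} → run C
t=16: ready={C,H} → run C
t=17: ready={C,H} → run C
t=18: ready={C,H} → run C
t=19: ready={C,H} → run C
t=20: ready={C,H} → run C
t=21: ready={C,H} → run C
t=22: ready={C,H} → run C
t=23: ready={H} → run H
t=24: ready={H} → run H
t=25: ready={H} → run H
t=26: ready={H} → run H
t=27: (idle)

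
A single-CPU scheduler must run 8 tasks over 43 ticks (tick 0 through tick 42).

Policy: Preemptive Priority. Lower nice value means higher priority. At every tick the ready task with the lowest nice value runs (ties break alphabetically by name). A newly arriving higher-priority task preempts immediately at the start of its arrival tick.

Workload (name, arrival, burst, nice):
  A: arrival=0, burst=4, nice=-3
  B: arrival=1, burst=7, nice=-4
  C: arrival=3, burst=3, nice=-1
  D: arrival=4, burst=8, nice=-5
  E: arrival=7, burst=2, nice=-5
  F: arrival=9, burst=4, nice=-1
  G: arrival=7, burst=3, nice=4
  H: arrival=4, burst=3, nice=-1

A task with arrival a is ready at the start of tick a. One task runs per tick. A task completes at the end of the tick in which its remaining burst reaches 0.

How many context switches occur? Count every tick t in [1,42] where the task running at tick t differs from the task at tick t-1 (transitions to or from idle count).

t=0: ready={A} → run A
t=1: ready={A,B} → run B
t=2: ready={A,B} → run B
t=3: ready={A,B,C} → run B
t=4: ready={A,B,C,D,H} → run D
t=5: ready={A,B,C,D,H} → run D
t=6: ready={A,B,C,D,H} → run D
t=7: ready={A,B,C,D,E,G,H} → run D
t=8: ready={A,B,C,D,E,G,H} → run D
t=9: ready={A,B,C,D,E,F,G,H} → run D
t=10: ready={A,B,C,D,E,F,G,H} → run D
t=11: ready={A,B,C,D,E,F,G,H} → run D
t=12: ready={A,B,C,E,F,G,H} → run E
t=13: ready={A,B,C,E,F,G,H} → run E
t=14: ready={A,B,C,F,G,H} → run B
t=15: ready={A,B,C,F,G,H} → run B
t=16: ready={A,B,C,F,G,H} → run B
t=17: ready={A,B,C,F,G,H} → run B
t=18: ready={A,C,F,G,H} → run A
t=19: ready={A,C,F,G,H} → run A
t=20: ready={A,C,F,G,H} → run A
t=21: ready={C,F,G,H} → run C
t=22: ready={C,F,G,H} → run C
t=23: ready={C,F,G,H} → run C
t=24: ready={F,G,H} → run F
t=25: ready={F,G,H} → run F
t=26: ready={F,G,H} → run F
t=27: ready={F,G,H} → run F
t=28: ready={G,H} → run H
t=29: ready={G,H} → run H
t=30: ready={G,H} → run H
t=31: ready={G} → run G
t=32: ready={G} → run G
t=33: ready={G} → run G
t=34: (idle)
t=35: (idle)
t=36: (idle)
t=37: (idle)
t=38: (idle)
t=39: (idle)
t=40: (idle)
t=41: (idle)
t=42: (idle)

context switches = 10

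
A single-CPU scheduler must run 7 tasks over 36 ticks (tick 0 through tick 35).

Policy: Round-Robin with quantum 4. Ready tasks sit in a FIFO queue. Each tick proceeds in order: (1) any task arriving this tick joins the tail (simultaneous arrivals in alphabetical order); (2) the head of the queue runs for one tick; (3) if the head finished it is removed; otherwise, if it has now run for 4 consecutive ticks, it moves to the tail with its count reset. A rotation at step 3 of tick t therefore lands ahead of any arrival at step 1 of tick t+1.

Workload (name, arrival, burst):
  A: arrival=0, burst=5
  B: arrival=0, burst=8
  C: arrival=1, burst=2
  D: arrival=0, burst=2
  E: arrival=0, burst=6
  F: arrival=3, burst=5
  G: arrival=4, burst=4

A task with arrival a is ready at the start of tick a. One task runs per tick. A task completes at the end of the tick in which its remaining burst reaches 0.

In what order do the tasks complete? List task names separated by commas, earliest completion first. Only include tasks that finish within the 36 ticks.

t=0: queue=[A,B,D,E] q_used=0 → run A
t=1: queue=[A,B,D,E,C] q_used=1 → run A
t=2: queue=[A,B,D,E,C] q_used=2 → run A
t=3: queue=[A,B,D,E,C,F] q_used=3 → run A
t=4: queue=[B,D,E,C,F,A,G] q_used=0 → run B
t=5: queue=[B,D,E,C,F,A,G] q_used=1 → run B
t=6: queue=[B,D,E,C,F,A,G] q_used=2 → run B
t=7: queue=[B,D,E,C,F,A,G] q_used=3 → run B
t=8: queue=[D,E,C,F,A,G,B] q_used=0 → run D
t=9: queue=[D,E,C,F,A,G,B] q_used=1 → run D
t=10: queue=[E,C,F,A,G,B] q_used=0 → run E
t=11: queue=[E,C,F,A,G,B] q_used=1 → run E
t=12: queue=[E,C,F,A,G,B] q_used=2 → run E
t=13: queue=[E,C,F,A,G,B] q_used=3 → run E
t=14: queue=[C,F,A,G,B,E] q_used=0 → run C
t=15: queue=[C,F,A,G,B,E] q_used=1 → run C
t=16: queue=[F,A,G,B,E] q_used=0 → run F
t=17: queue=[F,A,G,B,E] q_used=1 → run F
t=18: queue=[F,A,G,B,E] q_used=2 → run F
t=19: queue=[F,A,G,B,E] q_used=3 → run F
t=20: queue=[A,G,B,E,F] q_used=0 → run A
t=21: queue=[G,B,E,F] q_used=0 → run G
t=22: queue=[G,B,E,F] q_used=1 → run G
t=23: queue=[G,B,E,F] q_used=2 → run G
t=24: queue=[G,B,E,F] q_used=3 → run G
t=25: queue=[B,E,F] q_used=0 → run B
t=26: queue=[B,E,F] q_used=1 → run B
t=27: queue=[B,E,F] q_used=2 → run B
t=28: queue=[B,E,F] q_used=3 → run B
t=29: queue=[E,F] q_used=0 → run E
t=30: queue=[E,F] q_used=1 → run E
t=31: queue=[F] q_used=0 → run F
t=32: (idle)
t=33: (idle)
t=34: (idle)
t=35: (idle)

completion order = D, C, A, G, B, E, F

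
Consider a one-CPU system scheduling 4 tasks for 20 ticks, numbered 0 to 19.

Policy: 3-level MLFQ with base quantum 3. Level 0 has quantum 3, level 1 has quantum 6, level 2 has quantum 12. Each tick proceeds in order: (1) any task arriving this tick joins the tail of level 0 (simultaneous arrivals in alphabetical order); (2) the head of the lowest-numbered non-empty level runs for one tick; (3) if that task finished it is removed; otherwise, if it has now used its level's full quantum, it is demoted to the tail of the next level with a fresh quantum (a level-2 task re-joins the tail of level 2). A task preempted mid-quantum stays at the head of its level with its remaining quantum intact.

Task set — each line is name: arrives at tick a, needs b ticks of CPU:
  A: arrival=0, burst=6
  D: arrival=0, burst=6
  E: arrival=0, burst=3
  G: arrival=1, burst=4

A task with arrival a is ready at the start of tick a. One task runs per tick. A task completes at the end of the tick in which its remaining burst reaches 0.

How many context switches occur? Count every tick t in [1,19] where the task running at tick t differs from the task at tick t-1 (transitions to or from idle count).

context switches = 7

t=0: L0/L1/L2 = ADE/-/- → run A
t=1: L0/L1/L2 = ADEG/-/- → run A
t=2: L0/L1/L2 = ADEG/-/- → run A
t=3: L0/L1/L2 = DEG/A/- → run D
t=4: L0/L1/L2 = DEG/A/- → run D
t=5: L0/L1/L2 = DEG/A/- → run D
t=6: L0/L1/L2 = EG/AD/- → run E
t=7: L0/L1/L2 = EG/AD/- → run E
t=8: L0/L1/L2 = EG/AD/- → run E
t=9: L0/L1/L2 = G/AD/- → run G
t=10: L0/L1/L2 = G/AD/- → run G
t=11: L0/L1/L2 = G/AD/- → run G
t=12: L0/L1/L2 = -/ADG/- → run A
t=13: L0/L1/L2 = -/ADG/- → run A
t=14: L0/L1/L2 = -/ADG/- → run A
t=15: L0/L1/L2 = -/DG/- → run D
t=16: L0/L1/L2 = -/DG/- → run D
t=17: L0/L1/L2 = -/DG/- → run D
t=18: L0/L1/L2 = -/G/- → run G
t=19: (idle)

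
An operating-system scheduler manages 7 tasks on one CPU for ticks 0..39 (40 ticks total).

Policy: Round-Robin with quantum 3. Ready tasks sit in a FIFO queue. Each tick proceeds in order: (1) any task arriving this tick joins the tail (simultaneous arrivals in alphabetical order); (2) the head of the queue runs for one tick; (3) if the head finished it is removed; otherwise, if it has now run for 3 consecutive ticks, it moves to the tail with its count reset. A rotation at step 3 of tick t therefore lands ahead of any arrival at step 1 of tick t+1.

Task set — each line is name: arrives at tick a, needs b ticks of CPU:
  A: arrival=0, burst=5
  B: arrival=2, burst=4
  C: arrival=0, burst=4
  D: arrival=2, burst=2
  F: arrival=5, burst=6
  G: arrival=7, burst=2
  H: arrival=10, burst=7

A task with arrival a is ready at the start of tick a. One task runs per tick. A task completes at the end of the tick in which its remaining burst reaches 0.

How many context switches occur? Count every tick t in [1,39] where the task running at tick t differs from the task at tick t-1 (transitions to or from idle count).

context switches = 12

t=0: queue=[A,C] q_used=0 → run A
t=1: queue=[A,C] q_used=1 → run A
t=2: queue=[A,C,B,D] q_used=2 → run A
t=3: queue=[C,B,D,A] q_used=0 → run C
t=4: queue=[C,B,D,A] q_used=1 → run C
t=5: queue=[C,B,D,A,F] q_used=2 → run C
t=6: queue=[B,D,A,F,C] q_used=0 → run B
t=7: queue=[B,D,A,F,C,G] q_used=1 → run B
t=8: queue=[B,D,A,F,C,G] q_used=2 → run B
t=9: queue=[D,A,F,C,G,B] q_used=0 → run D
t=10: queue=[D,A,F,C,G,B,H] q_used=1 → run D
t=11: queue=[A,F,C,G,B,H] q_used=0 → run A
t=12: queue=[A,F,C,G,B,H] q_used=1 → run A
t=13: queue=[F,C,G,B,H] q_used=0 → run F
t=14: queue=[F,C,G,B,H] q_used=1 → run F
t=15: queue=[F,C,G,B,H] q_used=2 → run F
t=16: queue=[C,G,B,H,F] q_used=0 → run C
t=17: queue=[G,B,H,F] q_used=0 → run G
t=18: queue=[G,B,H,F] q_used=1 → run G
t=19: queue=[B,H,F] q_used=0 → run B
t=20: queue=[H,F] q_used=0 → run H
t=21: queue=[H,F] q_used=1 → run H
t=22: queue=[H,F] q_used=2 → run H
t=23: queue=[F,H] q_used=0 → run F
t=24: queue=[F,H] q_used=1 → run F
t=25: queue=[F,H] q_used=2 → run F
t=26: queue=[H] q_used=0 → run H
t=27: queue=[H] q_used=1 → run H
t=28: queue=[H] q_used=2 → run H
t=29: queue=[H] q_used=0 → run H
t=30: (idle)
t=31: (idle)
t=32: (idle)
t=33: (idle)
t=34: (idle)
t=35: (idle)
t=36: (idle)
t=37: (idle)
t=38: (idle)
t=39: (idle)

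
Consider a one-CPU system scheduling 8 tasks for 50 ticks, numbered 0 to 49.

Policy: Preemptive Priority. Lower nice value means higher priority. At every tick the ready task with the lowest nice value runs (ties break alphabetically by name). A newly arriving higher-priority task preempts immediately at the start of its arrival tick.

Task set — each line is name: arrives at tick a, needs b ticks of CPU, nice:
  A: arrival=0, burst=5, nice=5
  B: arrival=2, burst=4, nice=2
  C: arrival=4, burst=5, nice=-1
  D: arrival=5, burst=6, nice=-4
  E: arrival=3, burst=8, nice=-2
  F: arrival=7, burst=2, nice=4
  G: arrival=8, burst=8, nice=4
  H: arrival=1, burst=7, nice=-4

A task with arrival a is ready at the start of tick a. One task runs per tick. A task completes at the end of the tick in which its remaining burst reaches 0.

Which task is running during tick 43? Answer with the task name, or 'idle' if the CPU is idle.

running at tick 43 = A

t=0: ready={A} → run A
t=1: ready={A,H} → run H
t=2: ready={A,B,H} → run H
t=3: ready={A,B,E,H} → run H
t=4: ready={A,B,C,E,H} → run H
t=5: ready={A,B,C,D,E,H} → run D
t=6: ready={A,B,C,D,E,H} → run D
t=7: ready={A,B,C,D,E,F,H} → run D
t=8: ready={A,B,C,D,E,F,G,H} → run D
t=9: ready={A,B,C,D,E,F,G,H} → run D
t=10: ready={A,B,C,D,E,F,G,H} → run D
t=11: ready={A,B,C,E,F,G,H} → run H
t=12: ready={A,B,C,E,F,G,H} → run H
t=13: ready={A,B,C,E,F,G,H} → run H
t=14: ready={A,B,C,E,F,G} → run E
t=15: ready={A,B,C,E,F,G} → run E
t=16: ready={A,B,C,E,F,G} → run E
t=17: ready={A,B,C,E,F,G} → run E
t=18: ready={A,B,C,E,F,G} → run E
t=19: ready={A,B,C,E,F,G} → run E
t=20: ready={A,B,C,E,F,G} → run E
t=21: ready={A,B,C,E,F,G} → run E
t=22: ready={A,B,C,F,G} → run C
t=23: ready={A,B,C,F,G} → run C
t=24: ready={A,B,C,F,G} → run C
t=25: ready={A,B,C,F,G} → run C
t=26: ready={A,B,C,F,G} → run C
t=27: ready={A,B,F,G} → run B
t=28: ready={A,B,F,G} → run B
t=29: ready={A,B,F,G} → run B
t=30: ready={A,B,F,G} → run B
t=31: ready={A,F,G} → run F
t=32: ready={A,F,G} → run F
t=33: ready={A,G} → run G
t=34: ready={A,G} → run G
t=35: ready={A,G} → run G
t=36: ready={A,G} → run G
t=37: ready={A,G} → run G
t=38: ready={A,G} → run G
t=39: ready={A,G} → run G
t=40: ready={A,G} → run G
t=41: ready={A} → run A
t=42: ready={A} → run A
t=43: ready={A} → run A
t=44: ready={A} → run A
t=45: (idle)
t=46: (idle)
t=47: (idle)
t=48: (idle)
t=49: (idle)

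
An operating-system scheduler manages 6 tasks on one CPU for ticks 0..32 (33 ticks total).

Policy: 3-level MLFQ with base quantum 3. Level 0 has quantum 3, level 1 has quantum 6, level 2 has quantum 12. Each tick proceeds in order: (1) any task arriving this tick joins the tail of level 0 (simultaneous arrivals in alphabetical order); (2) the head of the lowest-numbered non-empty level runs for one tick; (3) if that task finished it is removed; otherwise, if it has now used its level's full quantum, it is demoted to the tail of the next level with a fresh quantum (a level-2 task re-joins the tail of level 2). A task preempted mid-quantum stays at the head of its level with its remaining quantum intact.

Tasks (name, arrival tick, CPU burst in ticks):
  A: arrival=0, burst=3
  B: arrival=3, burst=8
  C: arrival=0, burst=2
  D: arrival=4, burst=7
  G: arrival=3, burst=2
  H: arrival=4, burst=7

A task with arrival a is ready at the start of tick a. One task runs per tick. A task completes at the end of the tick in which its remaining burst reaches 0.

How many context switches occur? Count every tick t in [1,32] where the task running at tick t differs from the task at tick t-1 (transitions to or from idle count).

t=0: L0/L1/L2 = AC/-/- → run A
t=1: L0/L1/L2 = AC/-/- → run A
t=2: L0/L1/L2 = AC/-/- → run A
t=3: L0/L1/L2 = CBG/-/- → run C
t=4: L0/L1/L2 = CBGDH/-/- → run C
t=5: L0/L1/L2 = BGDH/-/- → run B
t=6: L0/L1/L2 = BGDH/-/- → run B
t=7: L0/L1/L2 = BGDH/-/- → run B
t=8: L0/L1/L2 = GDH/B/- → run G
t=9: L0/L1/L2 = GDH/B/- → run G
t=10: L0/L1/L2 = DH/B/- → run D
t=11: L0/L1/L2 = DH/B/- → run D
t=12: L0/L1/L2 = DH/B/- → run D
t=13: L0/L1/L2 = H/BD/- → run H
t=14: L0/L1/L2 = H/BD/- → run H
t=15: L0/L1/L2 = H/BD/- → run H
t=16: L0/L1/L2 = -/BDH/- → run B
t=17: L0/L1/L2 = -/BDH/- → run B
t=18: L0/L1/L2 = -/BDH/- → run B
t=19: L0/L1/L2 = -/BDH/- → run B
t=20: L0/L1/L2 = -/BDH/- → run B
t=21: L0/L1/L2 = -/DH/- → run D
t=22: L0/L1/L2 = -/DH/- → run D
t=23: L0/L1/L2 = -/DH/- → run D
t=24: L0/L1/L2 = -/DH/- → run D
t=25: L0/L1/L2 = -/H/- → run H
t=26: L0/L1/L2 = -/H/- → run H
t=27: L0/L1/L2 = -/H/- → run H
t=28: L0/L1/L2 = -/H/- → run H
t=29: (idle)
t=30: (idle)
t=31: (idle)
t=32: (idle)

context switches = 9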